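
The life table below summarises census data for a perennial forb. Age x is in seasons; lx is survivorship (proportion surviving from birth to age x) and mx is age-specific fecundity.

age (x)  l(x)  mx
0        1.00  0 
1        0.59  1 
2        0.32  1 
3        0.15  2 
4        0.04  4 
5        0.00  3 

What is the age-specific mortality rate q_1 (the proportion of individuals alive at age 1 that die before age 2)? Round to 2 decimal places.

q_1 = (l_1 − l_2) / l_1 = (0.59 − 0.32) / 0.59
     = 0.27 / 0.59 = 0.457627… → 0.46

0.46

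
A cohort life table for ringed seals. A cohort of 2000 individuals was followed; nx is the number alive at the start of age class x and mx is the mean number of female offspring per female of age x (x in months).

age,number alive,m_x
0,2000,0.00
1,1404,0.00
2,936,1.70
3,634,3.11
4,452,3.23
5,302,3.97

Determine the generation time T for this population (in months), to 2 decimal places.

3.36

lx = nx/n0 = nx/2000: 1, 0.702, 0.468, 0.317, 0.226, 0.151
lx·mx: 0, 0, 0.7956, 0.98587, 0.72998, 0.59947 → R0 = 3.11092
x·lx·mx: 0, 0, 1.5912, 2.95761, 2.91992, 2.99735 → Σ = 10.46608
T = 10.46608 / 3.11092 = 3.364304… → 3.36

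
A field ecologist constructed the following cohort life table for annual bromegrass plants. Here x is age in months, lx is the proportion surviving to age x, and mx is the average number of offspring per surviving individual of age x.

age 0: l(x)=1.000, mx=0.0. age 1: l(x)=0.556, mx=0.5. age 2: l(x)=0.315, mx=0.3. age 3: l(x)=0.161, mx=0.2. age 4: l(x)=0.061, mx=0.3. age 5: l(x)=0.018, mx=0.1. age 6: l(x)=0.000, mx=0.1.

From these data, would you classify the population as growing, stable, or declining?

R0 = Σ lx·mx = 0 + 0.278 + 0.0945 + 0.0322 + 0.0183 + 0.0018 + 0 = 0.4248
R0 < 1, so the population is declining.

declining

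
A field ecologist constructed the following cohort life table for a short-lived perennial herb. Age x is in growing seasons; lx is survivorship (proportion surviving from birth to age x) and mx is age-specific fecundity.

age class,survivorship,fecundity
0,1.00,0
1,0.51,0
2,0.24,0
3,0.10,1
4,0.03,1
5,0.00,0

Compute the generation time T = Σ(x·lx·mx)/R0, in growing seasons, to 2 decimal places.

3.23

lx·mx: 0, 0, 0, 0.1, 0.03, 0 → R0 = 0.13
x·lx·mx: 0, 0, 0, 0.3, 0.12, 0 → Σ = 0.42
T = 0.42 / 0.13 = 3.230769… → 3.23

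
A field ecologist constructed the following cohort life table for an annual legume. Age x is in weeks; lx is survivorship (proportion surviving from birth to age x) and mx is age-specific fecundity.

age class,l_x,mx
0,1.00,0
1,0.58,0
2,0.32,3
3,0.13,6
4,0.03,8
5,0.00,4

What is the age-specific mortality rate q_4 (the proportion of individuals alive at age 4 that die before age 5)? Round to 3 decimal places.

q_4 = (l_4 − l_5) / l_4 = (0.03 − 0) / 0.03
     = 0.03 / 0.03 = 1 → 1.000

1.000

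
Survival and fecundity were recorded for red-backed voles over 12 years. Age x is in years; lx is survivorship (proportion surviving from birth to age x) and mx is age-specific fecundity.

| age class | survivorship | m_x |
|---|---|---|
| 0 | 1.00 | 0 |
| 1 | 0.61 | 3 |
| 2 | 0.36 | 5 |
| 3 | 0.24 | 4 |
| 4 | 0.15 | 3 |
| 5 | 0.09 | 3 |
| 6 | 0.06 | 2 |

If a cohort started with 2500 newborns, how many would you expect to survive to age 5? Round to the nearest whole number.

225

Expected survivors = N0 · l_5 = 2500 × 0.09 = 225 → 225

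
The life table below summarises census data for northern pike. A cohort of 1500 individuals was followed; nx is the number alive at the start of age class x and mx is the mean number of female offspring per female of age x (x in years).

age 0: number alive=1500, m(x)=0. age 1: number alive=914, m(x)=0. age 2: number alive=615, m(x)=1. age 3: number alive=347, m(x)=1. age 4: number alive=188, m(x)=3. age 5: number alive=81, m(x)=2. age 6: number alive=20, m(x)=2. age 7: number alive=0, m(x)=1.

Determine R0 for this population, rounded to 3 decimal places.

lx = nx/n0 = nx/1500: 1, 0.60933…, 0.41, 0.23133…, 0.12533…, 0.054, 0.01333…, 0
lx·mx by age: 0, 0, 0.41, 0.231333…, 0.376…, 0.108, 0.026667…, 0
R0 = Σ lx·mx = 1.152… → 1.152

1.152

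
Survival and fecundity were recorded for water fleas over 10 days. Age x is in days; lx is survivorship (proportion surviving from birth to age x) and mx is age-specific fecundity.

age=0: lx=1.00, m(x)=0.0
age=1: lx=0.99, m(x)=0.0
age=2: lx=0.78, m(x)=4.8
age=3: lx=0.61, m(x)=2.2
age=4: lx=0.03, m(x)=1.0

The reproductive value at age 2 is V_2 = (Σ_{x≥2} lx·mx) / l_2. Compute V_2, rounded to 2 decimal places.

6.56

lx·mx for x ≥ 2: 3.744, 1.342, 0.03 → sum = 5.116
V_2 = 5.116 / l_2 = 5.116 / 0.78 = 6.558974… → 6.56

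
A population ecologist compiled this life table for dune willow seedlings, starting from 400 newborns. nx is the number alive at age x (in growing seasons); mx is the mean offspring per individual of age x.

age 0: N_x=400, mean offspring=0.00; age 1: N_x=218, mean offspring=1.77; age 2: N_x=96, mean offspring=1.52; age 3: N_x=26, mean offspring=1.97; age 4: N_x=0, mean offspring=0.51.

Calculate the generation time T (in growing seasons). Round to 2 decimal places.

lx = nx/n0 = nx/400: 1, 0.545, 0.24, 0.065, 0
lx·mx: 0, 0.96465, 0.3648, 0.12805, 0 → R0 = 1.4575
x·lx·mx: 0, 0.96465, 0.7296, 0.38415, 0 → Σ = 2.0784
T = 2.0784 / 1.4575 = 1.426003… → 1.43

1.43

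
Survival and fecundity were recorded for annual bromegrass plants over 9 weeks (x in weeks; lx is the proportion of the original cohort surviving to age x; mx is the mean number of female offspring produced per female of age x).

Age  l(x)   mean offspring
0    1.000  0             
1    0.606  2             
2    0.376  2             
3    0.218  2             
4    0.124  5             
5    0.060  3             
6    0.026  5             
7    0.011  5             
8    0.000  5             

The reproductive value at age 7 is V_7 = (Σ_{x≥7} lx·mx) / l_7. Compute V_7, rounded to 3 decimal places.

5.000

lx·mx for x ≥ 7: 0.055, 0 → sum = 0.055
V_7 = 0.055 / l_7 = 0.055 / 0.011 = 5 → 5.000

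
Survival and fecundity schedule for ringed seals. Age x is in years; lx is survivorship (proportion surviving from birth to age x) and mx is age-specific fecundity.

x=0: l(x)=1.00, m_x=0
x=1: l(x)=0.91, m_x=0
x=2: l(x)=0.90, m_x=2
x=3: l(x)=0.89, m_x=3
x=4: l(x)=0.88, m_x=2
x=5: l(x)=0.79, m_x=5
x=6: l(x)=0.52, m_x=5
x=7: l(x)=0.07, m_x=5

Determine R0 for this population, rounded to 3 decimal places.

lx·mx by age: 0, 0, 1.8, 2.67, 1.76, 3.95, 2.6, 0.35
R0 = Σ lx·mx = 13.13 → 13.130

13.130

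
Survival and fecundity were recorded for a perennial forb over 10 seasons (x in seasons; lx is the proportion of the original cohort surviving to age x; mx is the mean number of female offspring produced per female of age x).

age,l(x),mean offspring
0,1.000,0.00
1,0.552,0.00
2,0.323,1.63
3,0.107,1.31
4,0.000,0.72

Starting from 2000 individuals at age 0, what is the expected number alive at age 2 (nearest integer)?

Expected survivors = N0 · l_2 = 2000 × 0.323 = 646 → 646

646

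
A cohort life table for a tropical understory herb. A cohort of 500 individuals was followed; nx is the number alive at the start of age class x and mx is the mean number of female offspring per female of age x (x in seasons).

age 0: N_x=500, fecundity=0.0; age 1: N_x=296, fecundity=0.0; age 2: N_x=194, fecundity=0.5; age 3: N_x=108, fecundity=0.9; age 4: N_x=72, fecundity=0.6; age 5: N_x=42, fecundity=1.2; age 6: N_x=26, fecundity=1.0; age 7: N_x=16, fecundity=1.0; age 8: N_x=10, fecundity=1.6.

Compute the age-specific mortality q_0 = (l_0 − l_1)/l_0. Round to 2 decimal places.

0.41

lx = nx/n0 = nx/500: 1, 0.592, 0.388, 0.216, 0.144, 0.084, 0.052, 0.032, 0.02
q_0 = (l_0 − l_1) / l_0 = (1 − 0.592) / 1
     = 0.408 / 1 = 0.408 → 0.41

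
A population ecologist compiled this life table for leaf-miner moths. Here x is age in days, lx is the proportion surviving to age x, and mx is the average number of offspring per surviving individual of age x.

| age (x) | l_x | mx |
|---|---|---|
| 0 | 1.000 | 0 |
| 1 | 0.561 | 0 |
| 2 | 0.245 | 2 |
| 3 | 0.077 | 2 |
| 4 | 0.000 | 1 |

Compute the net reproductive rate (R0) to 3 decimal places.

lx·mx by age: 0, 0, 0.49, 0.154, 0
R0 = Σ lx·mx = 0.644 → 0.644

0.644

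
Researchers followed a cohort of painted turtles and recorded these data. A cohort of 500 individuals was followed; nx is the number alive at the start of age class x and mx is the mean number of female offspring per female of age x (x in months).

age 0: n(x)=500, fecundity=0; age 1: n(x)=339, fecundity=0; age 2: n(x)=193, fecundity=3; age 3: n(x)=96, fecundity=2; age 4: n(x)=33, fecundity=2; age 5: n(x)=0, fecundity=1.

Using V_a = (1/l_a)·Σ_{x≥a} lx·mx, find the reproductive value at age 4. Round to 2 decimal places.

lx = nx/n0 = nx/500: 1, 0.678, 0.386, 0.192, 0.066, 0
lx·mx for x ≥ 4: 0.132, 0 → sum = 0.132
V_4 = 0.132 / l_4 = 0.132 / 0.066 = 2 → 2.00

2.00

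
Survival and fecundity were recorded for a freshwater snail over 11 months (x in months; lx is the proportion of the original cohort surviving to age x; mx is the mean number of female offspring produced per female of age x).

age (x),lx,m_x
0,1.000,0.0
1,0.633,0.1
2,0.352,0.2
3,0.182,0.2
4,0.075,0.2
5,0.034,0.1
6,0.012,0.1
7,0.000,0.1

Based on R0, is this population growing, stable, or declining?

R0 = Σ lx·mx = 0 + 0.0633 + 0.0704 + 0.0364 + 0.015 + 0.0034 + 0.0012 + 0 = 0.1897
R0 < 1, so the population is declining.

declining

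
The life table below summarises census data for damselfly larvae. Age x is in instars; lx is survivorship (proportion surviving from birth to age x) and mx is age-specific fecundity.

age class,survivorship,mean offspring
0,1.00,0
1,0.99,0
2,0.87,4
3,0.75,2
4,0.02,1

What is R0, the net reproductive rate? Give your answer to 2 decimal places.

5.00

lx·mx by age: 0, 0, 3.48, 1.5, 0.02
R0 = Σ lx·mx = 5 → 5.00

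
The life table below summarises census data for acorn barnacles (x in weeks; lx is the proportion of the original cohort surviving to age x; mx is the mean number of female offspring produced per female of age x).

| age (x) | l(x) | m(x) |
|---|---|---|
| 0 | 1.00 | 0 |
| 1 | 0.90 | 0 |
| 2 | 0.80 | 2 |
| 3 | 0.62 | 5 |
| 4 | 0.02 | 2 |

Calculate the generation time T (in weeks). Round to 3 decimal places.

lx·mx: 0, 0, 1.6, 3.1, 0.04 → R0 = 4.74
x·lx·mx: 0, 0, 3.2, 9.3, 0.16 → Σ = 12.66
T = 12.66 / 4.74 = 2.670886… → 2.671

2.671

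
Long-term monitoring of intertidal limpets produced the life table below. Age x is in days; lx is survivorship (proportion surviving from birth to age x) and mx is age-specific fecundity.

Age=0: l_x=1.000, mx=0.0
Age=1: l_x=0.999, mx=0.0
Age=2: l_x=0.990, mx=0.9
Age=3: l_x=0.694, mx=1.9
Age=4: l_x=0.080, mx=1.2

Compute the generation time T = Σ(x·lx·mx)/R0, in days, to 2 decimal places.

2.66

lx·mx: 0, 0, 0.891, 1.3186, 0.096 → R0 = 2.3056
x·lx·mx: 0, 0, 1.782, 3.9558, 0.384 → Σ = 6.1218
T = 6.1218 / 2.3056 = 2.655187… → 2.66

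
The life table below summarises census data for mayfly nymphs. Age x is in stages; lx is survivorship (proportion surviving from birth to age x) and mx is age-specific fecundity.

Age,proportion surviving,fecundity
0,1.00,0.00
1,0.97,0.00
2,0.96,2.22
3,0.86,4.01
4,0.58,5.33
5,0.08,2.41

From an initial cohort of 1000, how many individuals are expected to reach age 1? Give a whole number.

970

Expected survivors = N0 · l_1 = 1000 × 0.97 = 970 → 970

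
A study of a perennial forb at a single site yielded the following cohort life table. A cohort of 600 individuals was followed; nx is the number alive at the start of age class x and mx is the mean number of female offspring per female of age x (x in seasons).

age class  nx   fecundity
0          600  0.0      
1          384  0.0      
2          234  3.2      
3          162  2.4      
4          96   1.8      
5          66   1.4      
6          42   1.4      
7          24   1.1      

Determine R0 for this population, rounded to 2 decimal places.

lx = nx/n0 = nx/600: 1, 0.64, 0.39, 0.27, 0.16, 0.11, 0.07, 0.04
lx·mx by age: 0, 0, 1.248, 0.648, 0.288, 0.154, 0.098, 0.044
R0 = Σ lx·mx = 2.48 → 2.48

2.48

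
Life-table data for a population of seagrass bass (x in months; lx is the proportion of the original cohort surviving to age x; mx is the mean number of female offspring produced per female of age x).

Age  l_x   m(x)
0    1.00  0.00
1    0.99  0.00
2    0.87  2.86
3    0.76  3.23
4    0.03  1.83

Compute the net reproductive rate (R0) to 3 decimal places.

lx·mx by age: 0, 0, 2.4882, 2.4548, 0.0549
R0 = Σ lx·mx = 4.9979 → 4.998

4.998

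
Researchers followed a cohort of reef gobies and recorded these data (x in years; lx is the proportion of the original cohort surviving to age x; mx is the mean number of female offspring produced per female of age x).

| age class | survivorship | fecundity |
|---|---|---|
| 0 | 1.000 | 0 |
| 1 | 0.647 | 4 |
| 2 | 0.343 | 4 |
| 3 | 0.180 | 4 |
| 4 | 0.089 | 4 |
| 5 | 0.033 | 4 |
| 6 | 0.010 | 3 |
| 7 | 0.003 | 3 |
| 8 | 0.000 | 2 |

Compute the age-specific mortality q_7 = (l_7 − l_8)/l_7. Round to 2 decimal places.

q_7 = (l_7 − l_8) / l_7 = (0.003 − 0) / 0.003
     = 0.003 / 0.003 = 1 → 1.00

1.00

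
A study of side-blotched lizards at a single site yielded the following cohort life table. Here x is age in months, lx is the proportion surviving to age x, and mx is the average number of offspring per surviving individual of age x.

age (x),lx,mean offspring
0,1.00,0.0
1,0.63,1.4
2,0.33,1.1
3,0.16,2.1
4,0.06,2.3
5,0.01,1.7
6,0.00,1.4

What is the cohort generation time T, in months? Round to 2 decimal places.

1.87

lx·mx: 0, 0.882, 0.363, 0.336, 0.138, 0.017, 0 → R0 = 1.736
x·lx·mx: 0, 0.882, 0.726, 1.008, 0.552, 0.085, 0 → Σ = 3.253
T = 3.253 / 1.736 = 1.873848… → 1.87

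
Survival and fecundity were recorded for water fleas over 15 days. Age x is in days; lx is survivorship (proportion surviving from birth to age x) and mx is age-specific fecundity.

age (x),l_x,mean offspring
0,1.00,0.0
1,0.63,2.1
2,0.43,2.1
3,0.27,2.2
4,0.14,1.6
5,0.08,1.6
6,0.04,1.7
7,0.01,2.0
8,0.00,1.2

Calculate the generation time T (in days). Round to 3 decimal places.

2.146

lx·mx: 0, 1.323, 0.903, 0.594, 0.224, 0.128, 0.068, 0.02, 0 → R0 = 3.26
x·lx·mx: 0, 1.323, 1.806, 1.782, 0.896, 0.64, 0.408, 0.14, 0 → Σ = 6.995
T = 6.995 / 3.26 = 2.145706… → 2.146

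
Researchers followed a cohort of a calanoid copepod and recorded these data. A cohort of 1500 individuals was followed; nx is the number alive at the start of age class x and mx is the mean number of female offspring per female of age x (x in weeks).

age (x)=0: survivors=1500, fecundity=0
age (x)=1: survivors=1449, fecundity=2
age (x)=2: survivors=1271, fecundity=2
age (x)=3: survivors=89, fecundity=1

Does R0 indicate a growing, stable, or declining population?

lx = nx/n0 = nx/1500: 1, 0.966, 0.84733…, 0.05933…
R0 = Σ lx·mx = 0 + 1.932 + 1.694667… + 0.059333… = 3.686…
R0 > 1, so the population is growing.

growing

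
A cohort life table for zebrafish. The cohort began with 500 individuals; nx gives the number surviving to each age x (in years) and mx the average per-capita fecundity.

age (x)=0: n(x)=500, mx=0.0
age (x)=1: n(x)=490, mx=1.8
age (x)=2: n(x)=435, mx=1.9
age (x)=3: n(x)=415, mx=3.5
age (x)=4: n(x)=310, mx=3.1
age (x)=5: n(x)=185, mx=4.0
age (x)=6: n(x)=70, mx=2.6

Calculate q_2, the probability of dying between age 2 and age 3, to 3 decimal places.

0.046

lx = nx/n0 = nx/500: 1, 0.98, 0.87, 0.83, 0.62, 0.37, 0.14
q_2 = (l_2 − l_3) / l_2 = (0.87 − 0.83) / 0.87
     = 0.04 / 0.87 = 0.045977… → 0.046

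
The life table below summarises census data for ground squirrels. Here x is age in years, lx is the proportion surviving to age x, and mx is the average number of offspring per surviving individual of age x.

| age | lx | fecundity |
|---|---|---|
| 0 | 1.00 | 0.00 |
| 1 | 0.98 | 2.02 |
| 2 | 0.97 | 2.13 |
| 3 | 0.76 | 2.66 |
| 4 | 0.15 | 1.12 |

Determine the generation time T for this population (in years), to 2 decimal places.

lx·mx: 0, 1.9796, 2.0661, 2.0216, 0.168 → R0 = 6.2353
x·lx·mx: 0, 1.9796, 4.1322, 6.0648, 0.672 → Σ = 12.8486
T = 12.8486 / 6.2353 = 2.060623… → 2.06

2.06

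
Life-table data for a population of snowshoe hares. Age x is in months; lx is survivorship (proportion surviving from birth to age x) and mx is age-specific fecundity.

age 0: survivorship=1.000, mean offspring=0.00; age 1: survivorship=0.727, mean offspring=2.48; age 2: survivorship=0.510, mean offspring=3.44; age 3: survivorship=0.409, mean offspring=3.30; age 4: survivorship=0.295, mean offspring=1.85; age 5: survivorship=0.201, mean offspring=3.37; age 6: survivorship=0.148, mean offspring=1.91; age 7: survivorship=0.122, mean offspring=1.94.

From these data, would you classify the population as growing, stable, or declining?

R0 = Σ lx·mx = 0 + 1.80296 + 1.7544 + 1.3497 + 0.54575 + 0.67737 + 0.28268 + 0.23668 = 6.64954
R0 > 1, so the population is growing.

growing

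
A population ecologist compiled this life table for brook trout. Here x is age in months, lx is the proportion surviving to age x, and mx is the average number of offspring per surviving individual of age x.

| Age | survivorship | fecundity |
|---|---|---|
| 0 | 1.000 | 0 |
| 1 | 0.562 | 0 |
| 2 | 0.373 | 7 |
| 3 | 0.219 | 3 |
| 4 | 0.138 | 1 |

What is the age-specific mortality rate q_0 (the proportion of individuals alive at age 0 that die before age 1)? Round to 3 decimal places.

q_0 = (l_0 − l_1) / l_0 = (1 − 0.562) / 1
     = 0.438 / 1 = 0.438 → 0.438

0.438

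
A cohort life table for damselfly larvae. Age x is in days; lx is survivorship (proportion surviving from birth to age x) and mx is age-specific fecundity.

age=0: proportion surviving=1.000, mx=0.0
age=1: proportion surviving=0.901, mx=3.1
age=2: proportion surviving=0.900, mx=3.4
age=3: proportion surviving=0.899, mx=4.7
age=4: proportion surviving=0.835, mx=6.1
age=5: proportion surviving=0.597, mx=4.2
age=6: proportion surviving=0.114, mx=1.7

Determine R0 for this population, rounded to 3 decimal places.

17.873

lx·mx by age: 0, 2.7931, 3.06, 4.2253, 5.0935, 2.5074, 0.1938
R0 = Σ lx·mx = 17.8731 → 17.873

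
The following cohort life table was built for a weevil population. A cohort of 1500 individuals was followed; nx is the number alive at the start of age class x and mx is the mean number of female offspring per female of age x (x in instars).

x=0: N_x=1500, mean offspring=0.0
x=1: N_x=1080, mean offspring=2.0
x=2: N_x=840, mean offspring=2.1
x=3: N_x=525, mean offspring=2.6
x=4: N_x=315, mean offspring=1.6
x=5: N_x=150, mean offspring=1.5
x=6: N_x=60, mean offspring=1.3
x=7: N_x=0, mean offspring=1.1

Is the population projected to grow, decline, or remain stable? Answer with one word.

lx = nx/n0 = nx/1500: 1, 0.72, 0.56, 0.35, 0.21, 0.1, 0.04, 0
R0 = Σ lx·mx = 0 + 1.44 + 1.176 + 0.91 + 0.336 + 0.15 + 0.052 + 0 = 4.064
R0 > 1, so the population is growing.

growing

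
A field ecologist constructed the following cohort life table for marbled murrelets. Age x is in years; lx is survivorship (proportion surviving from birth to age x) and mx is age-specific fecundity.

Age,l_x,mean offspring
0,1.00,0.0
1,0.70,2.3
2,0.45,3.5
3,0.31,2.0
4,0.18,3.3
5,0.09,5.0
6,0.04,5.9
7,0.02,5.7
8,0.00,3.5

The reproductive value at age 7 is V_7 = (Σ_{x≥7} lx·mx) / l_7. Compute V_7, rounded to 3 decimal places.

lx·mx for x ≥ 7: 0.114, 0 → sum = 0.114
V_7 = 0.114 / l_7 = 0.114 / 0.02 = 5.7 → 5.700

5.700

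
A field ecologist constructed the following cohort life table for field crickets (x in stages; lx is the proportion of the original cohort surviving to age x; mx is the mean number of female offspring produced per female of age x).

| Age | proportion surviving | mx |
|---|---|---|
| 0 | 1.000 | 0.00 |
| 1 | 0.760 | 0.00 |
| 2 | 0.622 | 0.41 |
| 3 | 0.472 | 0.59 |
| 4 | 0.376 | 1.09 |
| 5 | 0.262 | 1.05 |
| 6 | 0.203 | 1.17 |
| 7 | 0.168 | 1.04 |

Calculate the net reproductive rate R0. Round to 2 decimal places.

1.63

lx·mx by age: 0, 0, 0.25502, 0.27848, 0.40984, 0.2751, 0.23751, 0.17472
R0 = Σ lx·mx = 1.63067 → 1.63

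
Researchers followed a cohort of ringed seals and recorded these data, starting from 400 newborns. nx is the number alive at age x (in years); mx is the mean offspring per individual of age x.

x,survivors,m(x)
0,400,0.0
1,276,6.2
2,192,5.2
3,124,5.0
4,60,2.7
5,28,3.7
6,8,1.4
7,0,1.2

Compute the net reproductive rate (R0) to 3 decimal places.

9.016

lx = nx/n0 = nx/400: 1, 0.69, 0.48, 0.31, 0.15, 0.07, 0.02, 0
lx·mx by age: 0, 4.278, 2.496, 1.55, 0.405, 0.259, 0.028, 0
R0 = Σ lx·mx = 9.016 → 9.016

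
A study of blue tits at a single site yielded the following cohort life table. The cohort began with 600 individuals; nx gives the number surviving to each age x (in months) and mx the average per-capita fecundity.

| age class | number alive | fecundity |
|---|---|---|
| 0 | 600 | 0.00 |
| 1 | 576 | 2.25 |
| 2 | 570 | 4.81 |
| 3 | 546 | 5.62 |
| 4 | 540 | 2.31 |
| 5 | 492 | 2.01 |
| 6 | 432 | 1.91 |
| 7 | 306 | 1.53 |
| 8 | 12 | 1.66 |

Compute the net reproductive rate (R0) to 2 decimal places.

lx = nx/n0 = nx/600: 1, 0.96, 0.95, 0.91, 0.9, 0.82, 0.72, 0.51, 0.02
lx·mx by age: 0, 2.16, 4.5695, 5.1142, 2.079, 1.6482, 1.3752, 0.7803, 0.0332
R0 = Σ lx·mx = 17.7596 → 17.76

17.76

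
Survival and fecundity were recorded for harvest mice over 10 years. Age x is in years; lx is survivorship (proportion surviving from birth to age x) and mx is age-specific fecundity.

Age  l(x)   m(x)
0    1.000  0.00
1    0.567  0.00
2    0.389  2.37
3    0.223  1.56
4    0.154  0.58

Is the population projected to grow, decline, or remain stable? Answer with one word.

growing

R0 = Σ lx·mx = 0 + 0 + 0.92193 + 0.34788 + 0.08932 = 1.35913
R0 > 1, so the population is growing.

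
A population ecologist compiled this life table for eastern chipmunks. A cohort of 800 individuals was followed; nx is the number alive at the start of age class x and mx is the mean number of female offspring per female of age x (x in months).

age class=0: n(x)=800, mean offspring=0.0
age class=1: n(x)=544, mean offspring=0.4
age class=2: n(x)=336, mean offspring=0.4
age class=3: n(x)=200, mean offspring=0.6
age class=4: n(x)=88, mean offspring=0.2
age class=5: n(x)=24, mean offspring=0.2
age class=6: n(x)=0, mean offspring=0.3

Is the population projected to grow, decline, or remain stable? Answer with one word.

declining

lx = nx/n0 = nx/800: 1, 0.68, 0.42, 0.25, 0.11, 0.03, 0
R0 = Σ lx·mx = 0 + 0.272 + 0.168 + 0.15 + 0.022 + 0.006 + 0 = 0.618
R0 < 1, so the population is declining.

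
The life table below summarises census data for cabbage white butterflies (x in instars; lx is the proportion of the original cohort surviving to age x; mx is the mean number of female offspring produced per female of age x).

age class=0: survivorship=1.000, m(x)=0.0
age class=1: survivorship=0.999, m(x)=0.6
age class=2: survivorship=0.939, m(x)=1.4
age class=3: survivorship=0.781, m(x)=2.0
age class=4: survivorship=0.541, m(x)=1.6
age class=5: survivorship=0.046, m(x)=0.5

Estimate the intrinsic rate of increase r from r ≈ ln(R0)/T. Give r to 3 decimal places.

R0 = Σ lx·mx = 0 + 0.5994 + 1.3146 + 1.562 + 0.8656 + 0.023 = 4.3646
Σ x·lx·mx = 11.492; T = 11.492/4.3646 = 2.633…
r ≈ ln(R0)/T = ln(4.3646)/2.633… = 0.55964… → 0.560

0.560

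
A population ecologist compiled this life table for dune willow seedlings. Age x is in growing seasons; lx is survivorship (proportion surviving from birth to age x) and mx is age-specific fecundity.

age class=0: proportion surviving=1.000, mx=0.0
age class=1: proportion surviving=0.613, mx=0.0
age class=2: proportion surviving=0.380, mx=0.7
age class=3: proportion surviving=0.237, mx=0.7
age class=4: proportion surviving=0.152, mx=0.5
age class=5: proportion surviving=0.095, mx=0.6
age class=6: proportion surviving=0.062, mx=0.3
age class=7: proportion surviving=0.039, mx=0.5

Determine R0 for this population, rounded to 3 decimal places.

lx·mx by age: 0, 0, 0.266, 0.1659, 0.076, 0.057, 0.0186, 0.0195
R0 = Σ lx·mx = 0.603 → 0.603

0.603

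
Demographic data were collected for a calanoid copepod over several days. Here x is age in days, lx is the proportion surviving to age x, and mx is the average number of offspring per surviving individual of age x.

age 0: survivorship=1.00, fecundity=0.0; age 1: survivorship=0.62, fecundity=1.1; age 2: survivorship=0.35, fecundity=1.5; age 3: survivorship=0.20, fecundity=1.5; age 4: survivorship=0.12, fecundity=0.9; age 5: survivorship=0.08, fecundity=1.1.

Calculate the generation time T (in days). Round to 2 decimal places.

lx·mx: 0, 0.682, 0.525, 0.3, 0.108, 0.088 → R0 = 1.703
x·lx·mx: 0, 0.682, 1.05, 0.9, 0.432, 0.44 → Σ = 3.504
T = 3.504 / 1.703 = 2.057546… → 2.06

2.06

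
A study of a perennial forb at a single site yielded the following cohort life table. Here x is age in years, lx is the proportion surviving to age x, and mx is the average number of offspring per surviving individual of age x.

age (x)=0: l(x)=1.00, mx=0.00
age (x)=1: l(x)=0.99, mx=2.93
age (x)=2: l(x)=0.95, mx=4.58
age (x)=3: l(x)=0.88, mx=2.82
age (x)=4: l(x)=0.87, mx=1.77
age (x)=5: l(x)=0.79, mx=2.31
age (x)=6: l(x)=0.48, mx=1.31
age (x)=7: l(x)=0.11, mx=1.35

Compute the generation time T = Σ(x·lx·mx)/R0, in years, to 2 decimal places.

lx·mx: 0, 2.9007, 4.351, 2.4816, 1.5399, 1.8249, 0.6288, 0.1485 → R0 = 13.8754
x·lx·mx: 0, 2.9007, 8.702, 7.4448, 6.1596, 9.1245, 3.7728, 1.0395 → Σ = 39.1439
T = 39.1439 / 13.8754 = 2.821101… → 2.82

2.82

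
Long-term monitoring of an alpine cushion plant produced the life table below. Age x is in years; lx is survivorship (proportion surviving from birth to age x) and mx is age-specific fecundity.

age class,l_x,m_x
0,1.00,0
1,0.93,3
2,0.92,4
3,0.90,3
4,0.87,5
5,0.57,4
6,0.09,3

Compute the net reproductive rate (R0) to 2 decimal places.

lx·mx by age: 0, 2.79, 3.68, 2.7, 4.35, 2.28, 0.27
R0 = Σ lx·mx = 16.07 → 16.07

16.07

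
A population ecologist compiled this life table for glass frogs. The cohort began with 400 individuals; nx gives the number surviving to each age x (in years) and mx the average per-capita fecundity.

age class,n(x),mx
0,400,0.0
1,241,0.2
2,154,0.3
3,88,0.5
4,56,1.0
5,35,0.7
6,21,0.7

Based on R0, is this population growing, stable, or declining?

lx = nx/n0 = nx/400: 1, 0.6025, 0.385, 0.22, 0.14, 0.0875, 0.0525
R0 = Σ lx·mx = 0 + 0.1205 + 0.1155 + 0.11 + 0.14 + 0.06125 + 0.03675 = 0.584
R0 < 1, so the population is declining.

declining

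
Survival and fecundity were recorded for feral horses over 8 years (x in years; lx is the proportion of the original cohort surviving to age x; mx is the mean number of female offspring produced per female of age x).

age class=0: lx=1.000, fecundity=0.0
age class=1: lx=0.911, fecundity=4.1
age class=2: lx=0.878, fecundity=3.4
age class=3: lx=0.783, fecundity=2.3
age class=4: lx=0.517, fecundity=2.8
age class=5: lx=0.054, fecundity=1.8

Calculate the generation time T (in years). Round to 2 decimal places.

lx·mx: 0, 3.7351, 2.9852, 1.8009, 1.4476, 0.0972 → R0 = 10.066
x·lx·mx: 0, 3.7351, 5.9704, 5.4027, 5.7904, 0.486 → Σ = 21.3846
T = 21.3846 / 10.066 = 2.124439… → 2.12

2.12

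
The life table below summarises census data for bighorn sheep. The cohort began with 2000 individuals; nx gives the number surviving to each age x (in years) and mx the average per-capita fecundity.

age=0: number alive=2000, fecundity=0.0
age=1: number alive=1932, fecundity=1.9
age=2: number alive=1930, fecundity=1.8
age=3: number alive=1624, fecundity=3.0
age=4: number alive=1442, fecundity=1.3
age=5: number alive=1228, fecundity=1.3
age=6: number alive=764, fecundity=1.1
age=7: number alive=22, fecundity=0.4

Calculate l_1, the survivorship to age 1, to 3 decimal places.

l_1 = n_1/n_0 = 1932/2000 = 0.966 → 0.966

0.966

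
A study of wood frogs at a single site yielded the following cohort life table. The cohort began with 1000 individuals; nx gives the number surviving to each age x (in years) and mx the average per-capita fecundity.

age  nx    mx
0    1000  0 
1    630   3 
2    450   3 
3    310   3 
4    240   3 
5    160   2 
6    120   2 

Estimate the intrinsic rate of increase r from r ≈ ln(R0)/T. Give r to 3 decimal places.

0.695

lx = nx/n0 = nx/1000: 1, 0.63, 0.45, 0.31, 0.24, 0.16, 0.12
R0 = Σ lx·mx = 0 + 1.89 + 1.35 + 0.93 + 0.72 + 0.32 + 0.24 = 5.45
Σ x·lx·mx = 13.3; T = 13.3/5.45 = 2.44037…
r ≈ ln(R0)/T = ln(5.45)/2.44037… = 0.69482… → 0.695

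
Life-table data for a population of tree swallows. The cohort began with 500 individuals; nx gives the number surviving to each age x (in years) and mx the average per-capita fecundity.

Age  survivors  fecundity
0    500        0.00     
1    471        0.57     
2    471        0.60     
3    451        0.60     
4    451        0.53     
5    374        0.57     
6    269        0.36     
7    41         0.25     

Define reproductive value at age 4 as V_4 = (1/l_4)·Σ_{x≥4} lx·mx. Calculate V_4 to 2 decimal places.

lx = nx/n0 = nx/500: 1, 0.942, 0.942, 0.902, 0.902, 0.748, 0.538, 0.082
lx·mx for x ≥ 4: 0.47806, 0.42636, 0.19368, 0.0205 → sum = 1.1186
V_4 = 1.1186 / l_4 = 1.1186 / 0.902 = 1.240133… → 1.24

1.24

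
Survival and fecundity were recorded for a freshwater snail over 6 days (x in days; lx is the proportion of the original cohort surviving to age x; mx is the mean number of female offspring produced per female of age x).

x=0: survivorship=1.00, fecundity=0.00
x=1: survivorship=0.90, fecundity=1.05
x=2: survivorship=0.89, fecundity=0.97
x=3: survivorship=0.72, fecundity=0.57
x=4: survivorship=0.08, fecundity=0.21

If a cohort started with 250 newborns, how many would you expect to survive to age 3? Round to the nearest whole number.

Expected survivors = N0 · l_3 = 250 × 0.72 = 180 → 180

180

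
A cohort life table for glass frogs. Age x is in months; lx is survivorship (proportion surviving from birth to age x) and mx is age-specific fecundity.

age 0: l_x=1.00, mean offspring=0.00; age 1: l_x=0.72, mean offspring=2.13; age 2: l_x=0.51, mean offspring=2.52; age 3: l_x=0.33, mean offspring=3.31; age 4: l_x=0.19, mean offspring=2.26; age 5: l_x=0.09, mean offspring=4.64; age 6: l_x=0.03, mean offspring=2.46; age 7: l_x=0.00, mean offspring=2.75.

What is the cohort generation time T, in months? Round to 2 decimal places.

lx·mx: 0, 1.5336, 1.2852, 1.0923, 0.4294, 0.4176, 0.0738, 0 → R0 = 4.8319
x·lx·mx: 0, 1.5336, 2.5704, 3.2769, 1.7176, 2.088, 0.4428, 0 → Σ = 11.6293
T = 11.6293 / 4.8319 = 2.406776… → 2.41

2.41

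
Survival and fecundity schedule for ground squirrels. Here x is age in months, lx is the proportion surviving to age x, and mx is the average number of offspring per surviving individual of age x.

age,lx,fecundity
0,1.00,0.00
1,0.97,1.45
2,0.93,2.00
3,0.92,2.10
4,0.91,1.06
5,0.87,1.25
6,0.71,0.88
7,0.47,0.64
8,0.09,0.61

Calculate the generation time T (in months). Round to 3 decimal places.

lx·mx: 0, 1.4065, 1.86, 1.932, 0.9646, 1.0875, 0.6248, 0.3008, 0.0549 → R0 = 8.2311
x·lx·mx: 0, 1.4065, 3.72, 5.796, 3.8584, 5.4375, 3.7488, 2.1056, 0.4392 → Σ = 26.512
T = 26.512 / 8.2311 = 3.220955… → 3.221

3.221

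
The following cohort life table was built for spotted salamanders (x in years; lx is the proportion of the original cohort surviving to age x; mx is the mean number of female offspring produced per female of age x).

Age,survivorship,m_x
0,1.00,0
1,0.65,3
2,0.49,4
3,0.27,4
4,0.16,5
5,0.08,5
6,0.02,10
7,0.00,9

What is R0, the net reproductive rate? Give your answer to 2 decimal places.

6.39

lx·mx by age: 0, 1.95, 1.96, 1.08, 0.8, 0.4, 0.2, 0
R0 = Σ lx·mx = 6.39 → 6.39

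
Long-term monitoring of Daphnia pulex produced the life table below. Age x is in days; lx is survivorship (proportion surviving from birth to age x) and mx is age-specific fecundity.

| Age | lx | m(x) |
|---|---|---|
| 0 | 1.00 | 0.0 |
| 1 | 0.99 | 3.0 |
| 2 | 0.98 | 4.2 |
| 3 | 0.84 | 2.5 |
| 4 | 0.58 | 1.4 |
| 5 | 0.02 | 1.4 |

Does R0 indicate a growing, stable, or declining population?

R0 = Σ lx·mx = 0 + 2.97 + 4.116 + 2.1 + 0.812 + 0.028 = 10.026
R0 > 1, so the population is growing.

growing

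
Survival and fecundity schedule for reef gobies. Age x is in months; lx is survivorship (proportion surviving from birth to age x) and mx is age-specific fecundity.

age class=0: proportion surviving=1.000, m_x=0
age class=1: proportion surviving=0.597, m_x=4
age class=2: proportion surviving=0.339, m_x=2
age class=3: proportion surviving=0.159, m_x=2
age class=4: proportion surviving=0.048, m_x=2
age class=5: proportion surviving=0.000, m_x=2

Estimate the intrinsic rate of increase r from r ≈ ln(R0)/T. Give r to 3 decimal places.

R0 = Σ lx·mx = 0 + 2.388 + 0.678 + 0.318 + 0.096 + 0 = 3.48
Σ x·lx·mx = 5.082; T = 5.082/3.48 = 1.46034…
r ≈ ln(R0)/T = ln(3.48)/1.46034… = 0.85393… → 0.854

0.854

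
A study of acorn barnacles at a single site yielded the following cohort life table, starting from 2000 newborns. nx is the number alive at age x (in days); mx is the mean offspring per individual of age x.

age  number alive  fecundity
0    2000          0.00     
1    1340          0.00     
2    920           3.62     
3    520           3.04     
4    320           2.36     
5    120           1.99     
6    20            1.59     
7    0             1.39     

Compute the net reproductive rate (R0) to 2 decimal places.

lx = nx/n0 = nx/2000: 1, 0.67, 0.46, 0.26, 0.16, 0.06, 0.01, 0
lx·mx by age: 0, 0, 1.6652, 0.7904, 0.3776, 0.1194, 0.0159, 0
R0 = Σ lx·mx = 2.9685 → 2.97

2.97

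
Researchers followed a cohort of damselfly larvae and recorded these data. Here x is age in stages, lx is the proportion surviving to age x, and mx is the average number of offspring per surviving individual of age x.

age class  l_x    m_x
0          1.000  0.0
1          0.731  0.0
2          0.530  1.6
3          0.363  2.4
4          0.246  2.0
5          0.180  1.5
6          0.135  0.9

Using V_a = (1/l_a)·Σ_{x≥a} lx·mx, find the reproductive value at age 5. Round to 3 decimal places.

2.175

lx·mx for x ≥ 5: 0.27, 0.1215 → sum = 0.3915
V_5 = 0.3915 / l_5 = 0.3915 / 0.18 = 2.175 → 2.175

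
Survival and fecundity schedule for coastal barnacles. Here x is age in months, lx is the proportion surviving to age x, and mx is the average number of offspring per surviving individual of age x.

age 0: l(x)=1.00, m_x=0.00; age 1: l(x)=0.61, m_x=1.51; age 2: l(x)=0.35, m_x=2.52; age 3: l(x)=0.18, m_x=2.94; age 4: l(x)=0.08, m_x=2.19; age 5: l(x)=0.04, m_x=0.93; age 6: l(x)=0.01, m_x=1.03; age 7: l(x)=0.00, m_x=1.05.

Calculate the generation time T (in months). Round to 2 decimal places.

lx·mx: 0, 0.9211, 0.882, 0.5292, 0.1752, 0.0372, 0.0103, 0 → R0 = 2.555
x·lx·mx: 0, 0.9211, 1.764, 1.5876, 0.7008, 0.186, 0.0618, 0 → Σ = 5.2213
T = 5.2213 / 2.555 = 2.043562… → 2.04

2.04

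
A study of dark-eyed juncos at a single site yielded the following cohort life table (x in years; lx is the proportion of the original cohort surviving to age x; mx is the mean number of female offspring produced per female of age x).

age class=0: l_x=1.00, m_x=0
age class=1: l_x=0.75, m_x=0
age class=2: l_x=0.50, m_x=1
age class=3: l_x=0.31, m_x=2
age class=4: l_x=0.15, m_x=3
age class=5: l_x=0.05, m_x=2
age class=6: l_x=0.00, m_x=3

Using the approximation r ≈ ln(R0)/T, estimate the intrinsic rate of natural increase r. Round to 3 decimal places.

0.166

R0 = Σ lx·mx = 0 + 0 + 0.5 + 0.62 + 0.45 + 0.1 + 0 = 1.67
Σ x·lx·mx = 5.16; T = 5.16/1.67 = 3.08982…
r ≈ ln(R0)/T = ln(1.67)/3.08982… = 0.16597… → 0.166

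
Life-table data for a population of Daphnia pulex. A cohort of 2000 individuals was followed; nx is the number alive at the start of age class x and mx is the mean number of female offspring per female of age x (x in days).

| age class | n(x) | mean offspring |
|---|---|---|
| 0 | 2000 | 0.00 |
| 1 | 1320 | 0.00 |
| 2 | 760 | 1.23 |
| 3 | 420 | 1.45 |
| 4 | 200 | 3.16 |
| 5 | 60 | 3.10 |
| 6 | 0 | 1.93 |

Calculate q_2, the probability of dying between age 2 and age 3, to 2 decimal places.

0.45

lx = nx/n0 = nx/2000: 1, 0.66, 0.38, 0.21, 0.1, 0.03, 0
q_2 = (l_2 − l_3) / l_2 = (0.38 − 0.21) / 0.38
     = 0.17 / 0.38 = 0.447368… → 0.45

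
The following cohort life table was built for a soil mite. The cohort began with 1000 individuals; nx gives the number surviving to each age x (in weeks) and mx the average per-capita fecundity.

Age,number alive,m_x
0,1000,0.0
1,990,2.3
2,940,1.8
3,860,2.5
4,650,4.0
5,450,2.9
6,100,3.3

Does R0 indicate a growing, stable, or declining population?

growing

lx = nx/n0 = nx/1000: 1, 0.99, 0.94, 0.86, 0.65, 0.45, 0.1
R0 = Σ lx·mx = 0 + 2.277 + 1.692 + 2.15 + 2.6 + 1.305 + 0.33 = 10.354
R0 > 1, so the population is growing.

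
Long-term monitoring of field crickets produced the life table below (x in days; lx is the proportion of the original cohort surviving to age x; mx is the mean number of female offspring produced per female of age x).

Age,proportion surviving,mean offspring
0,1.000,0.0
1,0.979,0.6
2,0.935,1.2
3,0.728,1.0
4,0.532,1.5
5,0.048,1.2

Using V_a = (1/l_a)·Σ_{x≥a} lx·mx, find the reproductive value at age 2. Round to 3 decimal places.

lx·mx for x ≥ 2: 1.122, 0.728, 0.798, 0.0576 → sum = 2.7056
V_2 = 2.7056 / l_2 = 2.7056 / 0.935 = 2.89369… → 2.894

2.894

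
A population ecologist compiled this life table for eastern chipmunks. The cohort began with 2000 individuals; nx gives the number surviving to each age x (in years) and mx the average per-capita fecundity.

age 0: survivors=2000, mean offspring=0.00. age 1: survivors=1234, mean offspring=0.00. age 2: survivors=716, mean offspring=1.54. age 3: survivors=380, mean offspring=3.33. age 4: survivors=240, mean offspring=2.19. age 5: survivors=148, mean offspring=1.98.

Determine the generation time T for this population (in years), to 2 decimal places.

lx = nx/n0 = nx/2000: 1, 0.617, 0.358, 0.19, 0.12, 0.074
lx·mx: 0, 0, 0.55132, 0.6327, 0.2628, 0.14652 → R0 = 1.59334
x·lx·mx: 0, 0, 1.10264, 1.8981, 1.0512, 0.7326 → Σ = 4.78454
T = 4.78454 / 1.59334 = 3.002837… → 3.00

3.00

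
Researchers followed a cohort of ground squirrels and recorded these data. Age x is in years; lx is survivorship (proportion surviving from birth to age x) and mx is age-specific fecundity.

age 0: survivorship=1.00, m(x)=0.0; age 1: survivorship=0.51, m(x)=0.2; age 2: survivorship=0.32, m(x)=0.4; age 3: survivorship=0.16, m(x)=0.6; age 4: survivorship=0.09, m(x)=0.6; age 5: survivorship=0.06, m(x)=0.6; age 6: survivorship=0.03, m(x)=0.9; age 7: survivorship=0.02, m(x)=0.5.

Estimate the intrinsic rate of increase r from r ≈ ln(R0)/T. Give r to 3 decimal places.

R0 = Σ lx·mx = 0 + 0.102 + 0.128 + 0.096 + 0.054 + 0.036 + 0.027 + 0.01 = 0.453
Σ x·lx·mx = 1.274; T = 1.274/0.453 = 2.81236…
r ≈ ln(R0)/T = ln(0.453)/2.81236… = -0.28157… → -0.282

-0.282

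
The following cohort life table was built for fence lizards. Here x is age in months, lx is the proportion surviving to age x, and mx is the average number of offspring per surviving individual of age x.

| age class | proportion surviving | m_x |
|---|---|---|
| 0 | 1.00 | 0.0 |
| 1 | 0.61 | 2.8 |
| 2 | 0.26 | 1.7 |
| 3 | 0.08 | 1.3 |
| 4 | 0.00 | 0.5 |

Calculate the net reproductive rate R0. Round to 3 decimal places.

2.254

lx·mx by age: 0, 1.708, 0.442, 0.104, 0
R0 = Σ lx·mx = 2.254 → 2.254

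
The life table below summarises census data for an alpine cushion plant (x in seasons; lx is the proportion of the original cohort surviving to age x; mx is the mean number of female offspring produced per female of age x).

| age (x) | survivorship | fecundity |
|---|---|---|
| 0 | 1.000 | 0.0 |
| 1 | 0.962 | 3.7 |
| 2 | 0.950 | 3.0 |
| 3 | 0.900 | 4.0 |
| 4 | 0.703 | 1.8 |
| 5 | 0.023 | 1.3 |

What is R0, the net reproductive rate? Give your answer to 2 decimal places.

11.30

lx·mx by age: 0, 3.5594, 2.85, 3.6, 1.2654, 0.0299
R0 = Σ lx·mx = 11.3047 → 11.30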